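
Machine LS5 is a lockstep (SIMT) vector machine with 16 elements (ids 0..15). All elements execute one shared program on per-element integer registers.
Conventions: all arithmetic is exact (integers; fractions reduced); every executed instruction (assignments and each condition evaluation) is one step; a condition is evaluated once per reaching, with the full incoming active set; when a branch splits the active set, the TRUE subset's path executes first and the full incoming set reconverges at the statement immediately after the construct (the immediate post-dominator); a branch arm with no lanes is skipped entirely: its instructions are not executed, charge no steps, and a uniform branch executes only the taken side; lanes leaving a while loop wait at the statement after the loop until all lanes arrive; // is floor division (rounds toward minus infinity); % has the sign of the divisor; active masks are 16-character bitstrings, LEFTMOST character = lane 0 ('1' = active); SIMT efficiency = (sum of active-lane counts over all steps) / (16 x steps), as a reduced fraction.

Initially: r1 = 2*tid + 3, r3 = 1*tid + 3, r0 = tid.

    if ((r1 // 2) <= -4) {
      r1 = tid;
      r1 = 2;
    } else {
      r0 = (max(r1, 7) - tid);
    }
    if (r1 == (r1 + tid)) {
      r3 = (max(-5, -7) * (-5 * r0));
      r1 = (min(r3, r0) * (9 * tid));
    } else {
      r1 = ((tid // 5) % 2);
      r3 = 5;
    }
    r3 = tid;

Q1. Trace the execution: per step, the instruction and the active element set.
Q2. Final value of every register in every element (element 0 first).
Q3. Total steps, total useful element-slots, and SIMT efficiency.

step 0: eval ((r1 // 2) <= -4)       1111111111111111
step 1: r0 <- (max(r1, 7) - tid)     1111111111111111
step 2: eval (r1 == (r1 + tid))      1111111111111111
step 3: r3 <- (max(-5, -7) * (-5 * r0)) 1000000000000000
step 4: r1 <- (min(r3, r0) * (9 * tid)) 1000000000000000
step 5: r1 <- ((tid // 5) % 2)       0111111111111111
step 6: r3 <- 5                      0111111111111111
step 7: r3 <- tid                    1111111111111111

Answer: 8 steps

r1: 0,0,0,0,0,1,1,1,1,1,0,0,0,0,0,1
r3: 0,1,2,3,4,5,6,7,8,9,10,11,12,13,14,15
r0: 7,6,5,6,7,8,9,10,11,12,13,14,15,16,17,18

steps = 8; useful = 96; efficiency = 96/128 = 3/4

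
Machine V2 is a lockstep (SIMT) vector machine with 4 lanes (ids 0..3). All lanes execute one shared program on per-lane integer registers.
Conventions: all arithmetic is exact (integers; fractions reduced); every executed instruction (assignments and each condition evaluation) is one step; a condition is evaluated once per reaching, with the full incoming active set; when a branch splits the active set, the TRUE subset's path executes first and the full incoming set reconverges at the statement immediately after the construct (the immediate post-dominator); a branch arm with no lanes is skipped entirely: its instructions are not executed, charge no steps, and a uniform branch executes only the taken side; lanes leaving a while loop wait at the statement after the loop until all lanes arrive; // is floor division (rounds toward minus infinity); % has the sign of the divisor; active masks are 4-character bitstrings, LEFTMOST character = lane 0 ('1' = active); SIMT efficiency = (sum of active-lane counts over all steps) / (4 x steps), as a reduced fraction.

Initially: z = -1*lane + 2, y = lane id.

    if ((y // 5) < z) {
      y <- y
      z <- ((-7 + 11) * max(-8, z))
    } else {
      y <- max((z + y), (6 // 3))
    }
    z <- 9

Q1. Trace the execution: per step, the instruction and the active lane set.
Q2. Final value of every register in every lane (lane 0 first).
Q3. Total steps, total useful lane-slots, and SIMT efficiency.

step 0: eval ((y // 5) < z)          1111
step 1: y <- y                       1100
step 2: z <- ((-7 + 11) * max(-8, z)) 1100
step 3: y <- max((z + y), (6 // 3))  0011
step 4: z <- 9                       1111

Answer: 5 steps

z: 9,9,9,9
y: 0,1,2,2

steps = 5; useful = 14; efficiency = 14/20 = 7/10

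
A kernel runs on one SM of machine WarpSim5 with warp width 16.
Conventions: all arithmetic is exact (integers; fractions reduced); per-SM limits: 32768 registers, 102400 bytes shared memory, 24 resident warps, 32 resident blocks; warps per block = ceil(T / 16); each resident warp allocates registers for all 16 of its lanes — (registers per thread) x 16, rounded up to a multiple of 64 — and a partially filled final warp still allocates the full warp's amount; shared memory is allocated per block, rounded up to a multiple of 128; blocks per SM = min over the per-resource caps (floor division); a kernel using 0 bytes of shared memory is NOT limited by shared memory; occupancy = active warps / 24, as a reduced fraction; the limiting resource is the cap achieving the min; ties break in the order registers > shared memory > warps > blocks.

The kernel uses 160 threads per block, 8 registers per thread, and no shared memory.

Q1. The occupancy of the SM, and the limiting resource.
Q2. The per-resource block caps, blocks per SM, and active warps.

Answer: occupancy 5/6, limited by warps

registers: 25 blocks
shared memory: no limit (kernel uses none)
warps: 2 blocks
blocks: 32 blocks

Answer: 2 blocks, 20 active warps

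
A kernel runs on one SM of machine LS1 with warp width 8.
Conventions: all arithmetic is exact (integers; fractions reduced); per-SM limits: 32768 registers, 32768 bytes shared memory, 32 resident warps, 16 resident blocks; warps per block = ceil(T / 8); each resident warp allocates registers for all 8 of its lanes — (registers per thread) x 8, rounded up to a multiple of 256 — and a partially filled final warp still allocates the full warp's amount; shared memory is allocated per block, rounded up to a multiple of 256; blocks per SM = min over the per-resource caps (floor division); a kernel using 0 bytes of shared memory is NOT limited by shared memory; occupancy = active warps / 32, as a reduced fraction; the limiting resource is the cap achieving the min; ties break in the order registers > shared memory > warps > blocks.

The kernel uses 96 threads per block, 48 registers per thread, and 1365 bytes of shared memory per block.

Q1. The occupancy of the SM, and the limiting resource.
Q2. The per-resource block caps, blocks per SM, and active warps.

Answer: occupancy 3/4, limited by warps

registers: 5 blocks
shared memory: 21 blocks
warps: 2 blocks
blocks: 16 blocks

Answer: 2 blocks, 24 active warps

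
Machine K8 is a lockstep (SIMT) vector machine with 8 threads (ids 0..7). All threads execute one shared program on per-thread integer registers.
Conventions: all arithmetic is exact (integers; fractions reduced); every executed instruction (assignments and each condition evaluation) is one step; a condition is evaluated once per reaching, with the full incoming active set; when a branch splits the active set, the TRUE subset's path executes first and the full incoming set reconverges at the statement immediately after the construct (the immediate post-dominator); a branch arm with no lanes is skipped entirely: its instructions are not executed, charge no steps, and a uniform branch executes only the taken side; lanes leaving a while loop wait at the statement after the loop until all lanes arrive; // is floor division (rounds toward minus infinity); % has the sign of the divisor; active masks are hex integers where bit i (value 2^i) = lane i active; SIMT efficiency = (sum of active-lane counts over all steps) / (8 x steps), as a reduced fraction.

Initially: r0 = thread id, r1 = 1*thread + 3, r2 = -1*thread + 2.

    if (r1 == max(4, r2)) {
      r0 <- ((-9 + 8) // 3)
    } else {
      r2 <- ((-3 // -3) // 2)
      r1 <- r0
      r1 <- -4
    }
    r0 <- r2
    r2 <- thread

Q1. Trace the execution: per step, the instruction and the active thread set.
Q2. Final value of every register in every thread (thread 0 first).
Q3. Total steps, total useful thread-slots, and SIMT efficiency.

step 0: eval (r1 == max(4, r2))      0xff
step 1: r0 <- ((-9 + 8) // 3)        0x02
step 2: r2 <- ((-3 // -3) // 2)      0xfd
step 3: r1 <- r0                     0xfd
step 4: r1 <- -4                     0xfd
step 5: r0 <- r2                     0xff
step 6: r2 <- thread                 0xff

Answer: 7 steps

r0: 0,1,0,0,0,0,0,0
r1: -4,4,-4,-4,-4,-4,-4,-4
r2: 0,1,2,3,4,5,6,7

steps = 7; useful = 46; efficiency = 46/56 = 23/28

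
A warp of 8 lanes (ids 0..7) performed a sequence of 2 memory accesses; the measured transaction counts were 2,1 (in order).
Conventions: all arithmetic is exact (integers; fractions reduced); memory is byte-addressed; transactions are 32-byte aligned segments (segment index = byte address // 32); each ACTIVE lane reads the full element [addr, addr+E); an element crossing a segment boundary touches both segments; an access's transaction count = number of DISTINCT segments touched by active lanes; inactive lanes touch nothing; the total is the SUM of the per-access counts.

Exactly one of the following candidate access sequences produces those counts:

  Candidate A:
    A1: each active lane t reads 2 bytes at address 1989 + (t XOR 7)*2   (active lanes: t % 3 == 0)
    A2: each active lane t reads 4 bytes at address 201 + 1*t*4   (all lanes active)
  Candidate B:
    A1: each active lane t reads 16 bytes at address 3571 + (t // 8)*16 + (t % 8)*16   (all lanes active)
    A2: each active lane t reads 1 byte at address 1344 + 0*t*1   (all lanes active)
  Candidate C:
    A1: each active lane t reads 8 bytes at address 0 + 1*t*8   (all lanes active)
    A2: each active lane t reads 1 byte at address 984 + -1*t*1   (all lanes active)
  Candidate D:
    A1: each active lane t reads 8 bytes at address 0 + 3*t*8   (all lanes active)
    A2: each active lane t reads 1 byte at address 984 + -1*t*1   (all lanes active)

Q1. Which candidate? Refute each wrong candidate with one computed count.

A: A1 gives 1 transaction, not 2
B: A1 gives 5 transactions, not 2
D: A1 gives 6 transactions, not 2
C: all counts match (2,1)

Answer: C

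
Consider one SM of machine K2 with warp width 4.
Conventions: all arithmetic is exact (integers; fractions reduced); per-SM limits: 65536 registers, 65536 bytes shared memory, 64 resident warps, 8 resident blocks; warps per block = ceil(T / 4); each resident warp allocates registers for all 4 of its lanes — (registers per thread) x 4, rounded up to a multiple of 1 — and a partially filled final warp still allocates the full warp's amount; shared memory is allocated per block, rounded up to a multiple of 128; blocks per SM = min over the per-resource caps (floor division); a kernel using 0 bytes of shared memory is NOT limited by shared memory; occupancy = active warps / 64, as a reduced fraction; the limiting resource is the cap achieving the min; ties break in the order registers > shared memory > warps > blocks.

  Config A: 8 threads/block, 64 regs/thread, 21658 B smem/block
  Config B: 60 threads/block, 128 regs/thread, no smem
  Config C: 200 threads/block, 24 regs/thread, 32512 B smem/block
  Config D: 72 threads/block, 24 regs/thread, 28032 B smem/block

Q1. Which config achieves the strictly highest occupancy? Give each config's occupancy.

occupancies: A 3/32, B 15/16, C 25/32, D 9/16

Answer: B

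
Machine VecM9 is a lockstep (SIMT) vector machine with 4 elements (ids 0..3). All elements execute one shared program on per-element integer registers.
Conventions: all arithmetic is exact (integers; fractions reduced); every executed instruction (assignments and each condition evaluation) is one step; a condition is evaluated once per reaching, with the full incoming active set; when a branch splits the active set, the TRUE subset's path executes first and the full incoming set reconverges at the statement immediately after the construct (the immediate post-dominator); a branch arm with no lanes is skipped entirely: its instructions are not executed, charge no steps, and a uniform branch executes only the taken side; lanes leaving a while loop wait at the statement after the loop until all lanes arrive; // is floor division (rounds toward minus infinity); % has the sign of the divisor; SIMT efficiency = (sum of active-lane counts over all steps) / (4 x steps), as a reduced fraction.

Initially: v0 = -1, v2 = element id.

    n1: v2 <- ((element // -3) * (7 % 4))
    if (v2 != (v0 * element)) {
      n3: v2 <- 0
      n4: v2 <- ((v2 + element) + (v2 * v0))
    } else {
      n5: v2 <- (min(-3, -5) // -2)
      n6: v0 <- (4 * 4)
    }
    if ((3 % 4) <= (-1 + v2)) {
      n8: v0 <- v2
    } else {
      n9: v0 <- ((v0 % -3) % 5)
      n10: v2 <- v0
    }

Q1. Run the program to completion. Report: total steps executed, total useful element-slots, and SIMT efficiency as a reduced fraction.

Answer: 9 steps, 28 useful, 7/9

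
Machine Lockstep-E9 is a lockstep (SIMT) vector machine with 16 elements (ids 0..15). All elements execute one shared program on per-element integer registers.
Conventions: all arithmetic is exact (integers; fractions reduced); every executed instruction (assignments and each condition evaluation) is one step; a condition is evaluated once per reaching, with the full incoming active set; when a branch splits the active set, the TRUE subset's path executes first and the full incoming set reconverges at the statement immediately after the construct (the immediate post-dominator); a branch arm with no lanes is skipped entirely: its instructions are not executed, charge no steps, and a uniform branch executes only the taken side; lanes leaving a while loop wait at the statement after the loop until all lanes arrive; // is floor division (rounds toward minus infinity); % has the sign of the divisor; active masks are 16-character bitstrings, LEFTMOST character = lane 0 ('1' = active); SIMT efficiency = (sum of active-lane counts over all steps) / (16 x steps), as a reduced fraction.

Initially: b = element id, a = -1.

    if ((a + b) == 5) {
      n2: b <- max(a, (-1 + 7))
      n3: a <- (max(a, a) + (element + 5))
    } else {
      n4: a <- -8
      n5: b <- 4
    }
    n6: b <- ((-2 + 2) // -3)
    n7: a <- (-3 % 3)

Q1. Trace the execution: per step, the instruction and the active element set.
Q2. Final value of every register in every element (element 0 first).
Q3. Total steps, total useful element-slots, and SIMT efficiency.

step 0: eval ((a + b) == 5)          1111111111111111
step 1: b <- max(a, (-1 + 7))        0000001000000000
step 2: a <- (max(a, a) + (element + 5)) 0000001000000000
step 3: a <- -8                      1111110111111111
step 4: b <- 4                       1111110111111111
step 5: b <- ((-2 + 2) // -3)        1111111111111111
step 6: a <- (-3 % 3)                1111111111111111

Answer: 7 steps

b: 0,0,0,0,0,0,0,0,0,0,0,0,0,0,0,0
a: 0,0,0,0,0,0,0,0,0,0,0,0,0,0,0,0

steps = 7; useful = 80; efficiency = 80/112 = 5/7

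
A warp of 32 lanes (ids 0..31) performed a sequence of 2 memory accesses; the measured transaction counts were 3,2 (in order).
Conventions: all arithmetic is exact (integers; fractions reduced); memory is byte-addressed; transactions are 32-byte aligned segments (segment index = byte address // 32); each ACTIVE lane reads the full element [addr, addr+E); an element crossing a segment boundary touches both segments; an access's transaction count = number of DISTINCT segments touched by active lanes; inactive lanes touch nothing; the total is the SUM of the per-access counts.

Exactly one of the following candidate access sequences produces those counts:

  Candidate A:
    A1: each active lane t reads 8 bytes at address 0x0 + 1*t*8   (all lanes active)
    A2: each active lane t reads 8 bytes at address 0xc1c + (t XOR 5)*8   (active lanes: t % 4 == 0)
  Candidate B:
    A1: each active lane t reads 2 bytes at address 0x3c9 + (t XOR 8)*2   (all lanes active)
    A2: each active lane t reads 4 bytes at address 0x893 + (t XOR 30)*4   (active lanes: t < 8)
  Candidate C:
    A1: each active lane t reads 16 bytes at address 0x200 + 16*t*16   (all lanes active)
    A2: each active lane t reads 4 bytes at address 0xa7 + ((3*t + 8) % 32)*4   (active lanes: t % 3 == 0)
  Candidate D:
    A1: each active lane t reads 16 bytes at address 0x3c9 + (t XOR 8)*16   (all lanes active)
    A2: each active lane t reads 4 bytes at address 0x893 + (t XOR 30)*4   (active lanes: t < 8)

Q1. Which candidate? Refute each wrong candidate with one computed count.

A: A1 gives 8 transactions, not 3
C: A1 gives 32 transactions, not 3
D: A1 gives 17 transactions, not 3
B: all counts match (3,2)

Answer: B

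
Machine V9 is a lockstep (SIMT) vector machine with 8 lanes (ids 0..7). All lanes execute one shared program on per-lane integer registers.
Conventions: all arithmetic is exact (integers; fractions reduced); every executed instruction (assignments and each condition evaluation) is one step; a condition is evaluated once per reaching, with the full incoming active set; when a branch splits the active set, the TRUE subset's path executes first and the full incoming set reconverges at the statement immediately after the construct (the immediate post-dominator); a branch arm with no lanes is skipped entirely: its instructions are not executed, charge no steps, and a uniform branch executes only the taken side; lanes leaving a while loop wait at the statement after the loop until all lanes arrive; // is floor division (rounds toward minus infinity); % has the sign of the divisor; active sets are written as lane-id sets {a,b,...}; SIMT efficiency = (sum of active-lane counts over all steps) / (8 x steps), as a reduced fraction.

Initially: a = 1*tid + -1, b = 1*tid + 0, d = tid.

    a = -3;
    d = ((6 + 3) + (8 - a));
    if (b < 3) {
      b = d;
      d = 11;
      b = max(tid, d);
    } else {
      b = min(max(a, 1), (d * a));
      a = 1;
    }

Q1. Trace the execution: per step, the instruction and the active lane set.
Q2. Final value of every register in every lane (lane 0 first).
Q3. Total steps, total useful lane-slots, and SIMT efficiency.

step 0: a <- -3                      {0,1,2,3,4,5,6,7}
step 1: d <- ((6 + 3) + (8 - a))     {0,1,2,3,4,5,6,7}
step 2: eval (b < 3)                 {0,1,2,3,4,5,6,7}
step 3: b <- d                       {0,1,2}
step 4: d <- 11                      {0,1,2}
step 5: b <- max(tid, d)             {0,1,2}
step 6: b <- min(max(a, 1), (d * a)) {3,4,5,6,7}
step 7: a <- 1                       {3,4,5,6,7}

Answer: 8 steps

a: -3,-3,-3,1,1,1,1,1
b: 11,11,11,-60,-60,-60,-60,-60
d: 11,11,11,20,20,20,20,20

steps = 8; useful = 43; efficiency = 43/64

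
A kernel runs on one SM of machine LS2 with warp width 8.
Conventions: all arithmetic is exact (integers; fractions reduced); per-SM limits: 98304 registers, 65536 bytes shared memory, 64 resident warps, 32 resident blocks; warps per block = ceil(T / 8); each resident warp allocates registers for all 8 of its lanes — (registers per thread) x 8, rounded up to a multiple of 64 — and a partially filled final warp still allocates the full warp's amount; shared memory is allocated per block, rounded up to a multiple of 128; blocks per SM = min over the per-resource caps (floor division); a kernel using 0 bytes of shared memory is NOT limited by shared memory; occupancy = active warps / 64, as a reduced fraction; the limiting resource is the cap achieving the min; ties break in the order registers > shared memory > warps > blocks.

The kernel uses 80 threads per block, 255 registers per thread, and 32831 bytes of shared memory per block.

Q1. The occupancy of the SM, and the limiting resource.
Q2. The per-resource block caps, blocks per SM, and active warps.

Answer: occupancy 5/32, limited by shared memory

registers: 4 blocks
shared memory: 1 block
warps: 6 blocks
blocks: 32 blocks

Answer: 1 block, 10 active warps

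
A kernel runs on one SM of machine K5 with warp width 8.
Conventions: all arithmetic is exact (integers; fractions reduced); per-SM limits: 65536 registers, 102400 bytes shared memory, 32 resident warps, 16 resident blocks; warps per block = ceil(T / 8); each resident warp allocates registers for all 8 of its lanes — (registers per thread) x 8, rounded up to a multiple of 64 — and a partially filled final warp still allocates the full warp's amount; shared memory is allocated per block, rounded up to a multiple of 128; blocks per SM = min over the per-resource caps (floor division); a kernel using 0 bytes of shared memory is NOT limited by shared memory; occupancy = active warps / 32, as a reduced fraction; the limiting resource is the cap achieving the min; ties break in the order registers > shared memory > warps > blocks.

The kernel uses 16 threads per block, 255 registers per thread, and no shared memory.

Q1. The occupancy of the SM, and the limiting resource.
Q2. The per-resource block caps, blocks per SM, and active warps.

Answer: occupancy 1, limited by registers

registers: 16 blocks
shared memory: no limit (kernel uses none)
warps: 16 blocks
blocks: 16 blocks

Answer: 16 blocks, 32 active warps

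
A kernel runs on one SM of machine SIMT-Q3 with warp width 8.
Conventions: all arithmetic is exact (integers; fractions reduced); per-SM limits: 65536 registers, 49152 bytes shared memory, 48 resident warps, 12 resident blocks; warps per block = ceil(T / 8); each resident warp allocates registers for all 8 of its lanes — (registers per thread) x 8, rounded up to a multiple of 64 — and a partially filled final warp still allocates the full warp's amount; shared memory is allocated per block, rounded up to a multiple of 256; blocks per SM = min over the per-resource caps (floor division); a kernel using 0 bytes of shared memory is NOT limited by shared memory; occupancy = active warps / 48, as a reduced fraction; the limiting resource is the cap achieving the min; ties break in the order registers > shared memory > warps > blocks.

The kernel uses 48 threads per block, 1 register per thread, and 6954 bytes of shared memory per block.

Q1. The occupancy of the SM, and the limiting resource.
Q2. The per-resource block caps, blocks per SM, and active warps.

Answer: occupancy 3/4, limited by shared memory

registers: 170 blocks
shared memory: 6 blocks
warps: 8 blocks
blocks: 12 blocks

Answer: 6 blocks, 36 active warps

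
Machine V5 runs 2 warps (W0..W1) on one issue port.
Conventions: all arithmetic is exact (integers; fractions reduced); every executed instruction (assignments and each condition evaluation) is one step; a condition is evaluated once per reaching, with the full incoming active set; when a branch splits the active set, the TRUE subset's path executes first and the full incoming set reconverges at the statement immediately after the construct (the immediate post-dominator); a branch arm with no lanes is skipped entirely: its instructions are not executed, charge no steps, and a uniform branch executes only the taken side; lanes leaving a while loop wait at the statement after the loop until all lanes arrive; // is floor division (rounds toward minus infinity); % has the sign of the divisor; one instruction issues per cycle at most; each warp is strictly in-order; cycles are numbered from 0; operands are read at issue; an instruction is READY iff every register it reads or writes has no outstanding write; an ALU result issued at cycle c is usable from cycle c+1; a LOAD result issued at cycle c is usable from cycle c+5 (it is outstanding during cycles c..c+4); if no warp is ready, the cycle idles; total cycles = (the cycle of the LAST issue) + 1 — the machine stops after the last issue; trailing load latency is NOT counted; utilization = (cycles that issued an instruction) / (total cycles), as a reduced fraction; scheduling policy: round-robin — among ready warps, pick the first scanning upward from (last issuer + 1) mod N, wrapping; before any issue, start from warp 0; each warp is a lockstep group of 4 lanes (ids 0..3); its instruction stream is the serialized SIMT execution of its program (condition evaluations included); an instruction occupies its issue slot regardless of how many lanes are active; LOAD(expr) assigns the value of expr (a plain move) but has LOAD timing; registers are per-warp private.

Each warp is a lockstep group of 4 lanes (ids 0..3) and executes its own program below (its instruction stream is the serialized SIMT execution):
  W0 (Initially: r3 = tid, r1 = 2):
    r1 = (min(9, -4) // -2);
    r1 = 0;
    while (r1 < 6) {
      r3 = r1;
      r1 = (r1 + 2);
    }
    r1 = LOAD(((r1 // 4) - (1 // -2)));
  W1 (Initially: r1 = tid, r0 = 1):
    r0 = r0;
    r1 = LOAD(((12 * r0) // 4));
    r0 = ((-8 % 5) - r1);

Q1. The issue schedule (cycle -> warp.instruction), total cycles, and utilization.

cycle 0: W0.I0
cycle 1: W1.I0
cycle 2: W0.I1
cycle 3: W1.I1
cycle 4: W0.I2
cycle 5: W0.I3
cycle 6: W0.I4
cycle 7: W0.I5
cycle 8: W1.I2
cycle 9: W0.I6
cycle 10: W0.I7
cycle 11: W0.I8
cycle 12: W0.I9
cycle 13: W0.I10
cycle 14: W0.I11
cycle 15: W0.I12

Answer: 16 cycles, utilization 1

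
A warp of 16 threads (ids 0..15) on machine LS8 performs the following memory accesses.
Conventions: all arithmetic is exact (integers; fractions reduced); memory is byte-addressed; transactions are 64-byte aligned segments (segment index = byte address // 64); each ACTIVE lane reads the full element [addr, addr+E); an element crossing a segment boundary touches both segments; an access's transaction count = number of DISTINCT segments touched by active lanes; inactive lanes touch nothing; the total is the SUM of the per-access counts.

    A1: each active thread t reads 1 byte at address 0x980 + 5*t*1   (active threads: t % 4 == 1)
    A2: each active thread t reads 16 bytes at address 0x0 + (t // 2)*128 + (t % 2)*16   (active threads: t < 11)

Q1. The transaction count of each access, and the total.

A1: 2 transactions
A2: 6 transactions

Answer: 2,6; total 8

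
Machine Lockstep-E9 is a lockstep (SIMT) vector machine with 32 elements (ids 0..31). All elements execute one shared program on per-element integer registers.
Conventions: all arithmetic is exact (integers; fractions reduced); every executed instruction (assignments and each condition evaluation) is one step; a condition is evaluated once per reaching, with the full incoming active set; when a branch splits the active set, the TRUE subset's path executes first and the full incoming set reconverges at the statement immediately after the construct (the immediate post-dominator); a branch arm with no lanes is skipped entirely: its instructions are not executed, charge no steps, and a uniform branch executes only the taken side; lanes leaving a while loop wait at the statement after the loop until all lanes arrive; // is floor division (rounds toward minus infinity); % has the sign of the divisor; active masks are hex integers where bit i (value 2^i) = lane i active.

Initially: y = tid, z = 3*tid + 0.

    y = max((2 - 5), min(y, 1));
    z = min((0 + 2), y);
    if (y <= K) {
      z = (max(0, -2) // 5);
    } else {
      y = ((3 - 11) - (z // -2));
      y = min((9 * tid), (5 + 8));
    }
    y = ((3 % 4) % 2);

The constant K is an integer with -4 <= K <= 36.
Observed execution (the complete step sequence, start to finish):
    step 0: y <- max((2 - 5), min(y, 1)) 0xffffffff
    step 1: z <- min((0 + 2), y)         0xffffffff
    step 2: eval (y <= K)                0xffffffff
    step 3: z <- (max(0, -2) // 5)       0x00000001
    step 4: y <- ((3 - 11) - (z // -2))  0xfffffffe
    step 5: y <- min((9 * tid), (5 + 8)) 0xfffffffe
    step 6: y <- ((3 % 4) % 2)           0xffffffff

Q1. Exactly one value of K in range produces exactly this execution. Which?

Answer: K = 0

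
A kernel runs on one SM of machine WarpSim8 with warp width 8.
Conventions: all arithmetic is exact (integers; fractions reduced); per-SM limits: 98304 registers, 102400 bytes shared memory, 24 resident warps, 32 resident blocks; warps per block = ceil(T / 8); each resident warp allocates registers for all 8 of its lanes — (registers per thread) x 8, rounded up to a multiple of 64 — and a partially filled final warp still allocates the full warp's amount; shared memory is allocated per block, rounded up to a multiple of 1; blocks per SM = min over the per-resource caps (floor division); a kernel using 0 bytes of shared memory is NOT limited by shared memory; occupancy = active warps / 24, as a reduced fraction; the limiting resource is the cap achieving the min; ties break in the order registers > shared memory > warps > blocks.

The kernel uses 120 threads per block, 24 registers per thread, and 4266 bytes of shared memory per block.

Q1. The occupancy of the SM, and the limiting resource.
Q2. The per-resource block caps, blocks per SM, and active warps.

Answer: occupancy 5/8, limited by warps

registers: 34 blocks
shared memory: 24 blocks
warps: 1 block
blocks: 32 blocks

Answer: 1 block, 15 active warps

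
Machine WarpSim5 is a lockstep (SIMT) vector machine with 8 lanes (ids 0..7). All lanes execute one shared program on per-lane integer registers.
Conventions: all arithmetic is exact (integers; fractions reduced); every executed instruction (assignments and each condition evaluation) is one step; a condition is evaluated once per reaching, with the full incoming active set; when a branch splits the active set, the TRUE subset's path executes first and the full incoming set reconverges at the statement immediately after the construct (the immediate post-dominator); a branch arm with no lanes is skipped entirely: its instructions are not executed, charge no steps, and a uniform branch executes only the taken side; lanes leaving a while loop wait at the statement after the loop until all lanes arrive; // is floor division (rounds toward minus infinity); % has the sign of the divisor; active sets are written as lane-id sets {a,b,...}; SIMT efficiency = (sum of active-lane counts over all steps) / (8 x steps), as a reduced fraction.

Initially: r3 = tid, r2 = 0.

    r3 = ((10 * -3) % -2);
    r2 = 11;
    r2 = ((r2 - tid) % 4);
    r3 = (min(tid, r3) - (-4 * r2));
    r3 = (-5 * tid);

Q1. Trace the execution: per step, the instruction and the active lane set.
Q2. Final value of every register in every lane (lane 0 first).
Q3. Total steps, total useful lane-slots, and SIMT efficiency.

step 0: r3 <- ((10 * -3) % -2)       {0,1,2,3,4,5,6,7}
step 1: r2 <- 11                     {0,1,2,3,4,5,6,7}
step 2: r2 <- ((r2 - tid) % 4)       {0,1,2,3,4,5,6,7}
step 3: r3 <- (min(tid, r3) - (-4 * r2)) {0,1,2,3,4,5,6,7}
step 4: r3 <- (-5 * tid)             {0,1,2,3,4,5,6,7}

Answer: 5 steps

r3: 0,-5,-10,-15,-20,-25,-30,-35
r2: 3,2,1,0,3,2,1,0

steps = 5; useful = 40; efficiency = 40/40 = 1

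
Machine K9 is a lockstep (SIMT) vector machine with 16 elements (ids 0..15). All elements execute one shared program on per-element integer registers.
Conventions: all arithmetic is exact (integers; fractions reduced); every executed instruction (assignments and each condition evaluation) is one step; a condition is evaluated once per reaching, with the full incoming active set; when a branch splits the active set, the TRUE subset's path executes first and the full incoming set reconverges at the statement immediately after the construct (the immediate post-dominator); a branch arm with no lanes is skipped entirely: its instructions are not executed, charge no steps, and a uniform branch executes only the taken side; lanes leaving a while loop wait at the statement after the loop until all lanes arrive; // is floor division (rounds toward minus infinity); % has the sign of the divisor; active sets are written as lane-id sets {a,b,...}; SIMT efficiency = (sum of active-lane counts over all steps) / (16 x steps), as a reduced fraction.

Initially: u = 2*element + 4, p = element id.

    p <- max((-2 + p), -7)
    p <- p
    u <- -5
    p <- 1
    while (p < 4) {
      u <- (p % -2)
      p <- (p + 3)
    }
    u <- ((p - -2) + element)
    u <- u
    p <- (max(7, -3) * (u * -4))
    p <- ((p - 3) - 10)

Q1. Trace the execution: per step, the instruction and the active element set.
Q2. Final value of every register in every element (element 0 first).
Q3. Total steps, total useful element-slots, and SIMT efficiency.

step 0: p <- max((-2 + p), -7)       {0,1,2,3,4,5,6,7,8,9,10,11,12,13,14,15}
step 1: p <- p                       {0,1,2,3,4,5,6,7,8,9,10,11,12,13,14,15}
step 2: u <- -5                      {0,1,2,3,4,5,6,7,8,9,10,11,12,13,14,15}
step 3: p <- 1                       {0,1,2,3,4,5,6,7,8,9,10,11,12,13,14,15}
step 4: eval (p < 4)                 {0,1,2,3,4,5,6,7,8,9,10,11,12,13,14,15}
step 5: u <- (p % -2)                {0,1,2,3,4,5,6,7,8,9,10,11,12,13,14,15}
step 6: p <- (p + 3)                 {0,1,2,3,4,5,6,7,8,9,10,11,12,13,14,15}
step 7: eval (p < 4)                 {0,1,2,3,4,5,6,7,8,9,10,11,12,13,14,15}
step 8: u <- ((p - -2) + element)    {0,1,2,3,4,5,6,7,8,9,10,11,12,13,14,15}
step 9: u <- u                       {0,1,2,3,4,5,6,7,8,9,10,11,12,13,14,15}
step 10: p <- (max(7, -3) * (u * -4)) {0,1,2,3,4,5,6,7,8,9,10,11,12,13,14,15}
step 11: p <- ((p - 3) - 10)          {0,1,2,3,4,5,6,7,8,9,10,11,12,13,14,15}

Answer: 12 steps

u: 6,7,8,9,10,11,12,13,14,15,16,17,18,19,20,21
p: -181,-209,-237,-265,-293,-321,-349,-377,-405,-433,-461,-489,-517,-545,-573,-601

steps = 12; useful = 192; efficiency = 192/192 = 1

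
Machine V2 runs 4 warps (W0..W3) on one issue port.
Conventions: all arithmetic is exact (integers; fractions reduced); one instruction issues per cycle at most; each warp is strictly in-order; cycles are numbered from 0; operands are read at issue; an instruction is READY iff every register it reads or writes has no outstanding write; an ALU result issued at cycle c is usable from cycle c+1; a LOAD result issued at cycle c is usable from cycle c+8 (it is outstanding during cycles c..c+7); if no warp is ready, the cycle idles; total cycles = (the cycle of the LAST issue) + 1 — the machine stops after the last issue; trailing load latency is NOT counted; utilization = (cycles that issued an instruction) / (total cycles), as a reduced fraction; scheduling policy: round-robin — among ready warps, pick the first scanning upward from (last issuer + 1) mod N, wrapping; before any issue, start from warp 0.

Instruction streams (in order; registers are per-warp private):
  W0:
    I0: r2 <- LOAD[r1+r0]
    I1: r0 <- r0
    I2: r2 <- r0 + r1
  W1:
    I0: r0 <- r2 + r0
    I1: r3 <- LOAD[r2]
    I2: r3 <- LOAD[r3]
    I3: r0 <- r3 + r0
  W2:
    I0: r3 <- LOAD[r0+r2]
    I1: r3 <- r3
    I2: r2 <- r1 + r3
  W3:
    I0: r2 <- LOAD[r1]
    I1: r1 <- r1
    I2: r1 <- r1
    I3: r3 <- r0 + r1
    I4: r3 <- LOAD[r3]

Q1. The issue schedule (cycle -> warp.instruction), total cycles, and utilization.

cycle 0: W0.I0
cycle 1: W1.I0
cycle 2: W2.I0
cycle 3: W3.I0
cycle 4: W0.I1
cycle 5: W1.I1
cycle 6: W3.I1
cycle 7: W3.I2
cycle 8: W0.I2
cycle 9: W3.I3
cycle 10: W2.I1
cycle 11: W3.I4
cycle 12: W2.I2
cycle 13: W1.I2
cycle 14: idle
cycle 15: idle
cycle 16: idle
cycle 17: idle
cycle 18: idle
cycle 19: idle
cycle 20: idle
cycle 21: W1.I3

Answer: 22 cycles, utilization 15/22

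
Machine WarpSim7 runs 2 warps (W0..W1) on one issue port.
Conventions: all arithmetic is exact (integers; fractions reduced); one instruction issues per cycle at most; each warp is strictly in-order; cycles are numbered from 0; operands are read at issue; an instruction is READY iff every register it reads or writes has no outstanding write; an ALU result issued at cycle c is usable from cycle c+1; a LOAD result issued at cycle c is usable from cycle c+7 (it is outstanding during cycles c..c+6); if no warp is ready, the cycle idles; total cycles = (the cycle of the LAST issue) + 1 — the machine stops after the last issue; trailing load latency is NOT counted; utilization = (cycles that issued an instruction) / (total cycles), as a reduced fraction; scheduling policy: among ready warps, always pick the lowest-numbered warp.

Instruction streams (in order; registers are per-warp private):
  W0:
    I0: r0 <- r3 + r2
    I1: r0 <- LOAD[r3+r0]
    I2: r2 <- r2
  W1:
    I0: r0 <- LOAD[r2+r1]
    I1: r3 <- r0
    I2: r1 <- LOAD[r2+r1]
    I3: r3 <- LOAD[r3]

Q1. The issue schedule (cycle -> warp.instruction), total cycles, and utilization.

cycle 0: W0.I0
cycle 1: W0.I1
cycle 2: W0.I2
cycle 3: W1.I0
cycle 4: idle
cycle 5: idle
cycle 6: idle
cycle 7: idle
cycle 8: idle
cycle 9: idle
cycle 10: W1.I1
cycle 11: W1.I2
cycle 12: W1.I3

Answer: 13 cycles, utilization 7/13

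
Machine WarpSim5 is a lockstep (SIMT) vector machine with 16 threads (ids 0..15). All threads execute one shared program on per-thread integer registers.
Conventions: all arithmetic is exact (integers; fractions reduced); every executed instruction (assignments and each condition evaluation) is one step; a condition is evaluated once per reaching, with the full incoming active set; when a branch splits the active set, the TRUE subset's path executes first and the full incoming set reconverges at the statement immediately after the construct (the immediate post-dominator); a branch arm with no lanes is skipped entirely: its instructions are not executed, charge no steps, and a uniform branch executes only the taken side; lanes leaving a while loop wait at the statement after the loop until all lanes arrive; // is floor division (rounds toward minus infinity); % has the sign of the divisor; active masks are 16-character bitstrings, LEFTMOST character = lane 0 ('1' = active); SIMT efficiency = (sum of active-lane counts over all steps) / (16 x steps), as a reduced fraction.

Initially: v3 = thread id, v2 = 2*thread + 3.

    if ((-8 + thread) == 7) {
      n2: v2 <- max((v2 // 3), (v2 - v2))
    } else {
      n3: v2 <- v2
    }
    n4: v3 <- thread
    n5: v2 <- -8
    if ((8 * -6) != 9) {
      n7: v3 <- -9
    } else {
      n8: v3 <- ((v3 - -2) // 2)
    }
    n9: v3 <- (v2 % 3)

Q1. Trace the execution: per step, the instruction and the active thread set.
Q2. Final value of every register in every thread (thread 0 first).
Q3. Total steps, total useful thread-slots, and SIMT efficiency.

step 0: eval ((-8 + thread) == 7)    1111111111111111
step 1: v2 <- max((v2 // 3), (v2 - v2)) 0000000000000001
step 2: v2 <- v2                     1111111111111110
step 3: v3 <- thread                 1111111111111111
step 4: v2 <- -8                     1111111111111111
step 5: eval ((8 * -6) != 9)         1111111111111111
step 6: v3 <- -9                     1111111111111111
step 7: v3 <- (v2 % 3)               1111111111111111

Answer: 8 steps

v3: 1,1,1,1,1,1,1,1,1,1,1,1,1,1,1,1
v2: -8,-8,-8,-8,-8,-8,-8,-8,-8,-8,-8,-8,-8,-8,-8,-8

steps = 8; useful = 112; efficiency = 112/128 = 7/8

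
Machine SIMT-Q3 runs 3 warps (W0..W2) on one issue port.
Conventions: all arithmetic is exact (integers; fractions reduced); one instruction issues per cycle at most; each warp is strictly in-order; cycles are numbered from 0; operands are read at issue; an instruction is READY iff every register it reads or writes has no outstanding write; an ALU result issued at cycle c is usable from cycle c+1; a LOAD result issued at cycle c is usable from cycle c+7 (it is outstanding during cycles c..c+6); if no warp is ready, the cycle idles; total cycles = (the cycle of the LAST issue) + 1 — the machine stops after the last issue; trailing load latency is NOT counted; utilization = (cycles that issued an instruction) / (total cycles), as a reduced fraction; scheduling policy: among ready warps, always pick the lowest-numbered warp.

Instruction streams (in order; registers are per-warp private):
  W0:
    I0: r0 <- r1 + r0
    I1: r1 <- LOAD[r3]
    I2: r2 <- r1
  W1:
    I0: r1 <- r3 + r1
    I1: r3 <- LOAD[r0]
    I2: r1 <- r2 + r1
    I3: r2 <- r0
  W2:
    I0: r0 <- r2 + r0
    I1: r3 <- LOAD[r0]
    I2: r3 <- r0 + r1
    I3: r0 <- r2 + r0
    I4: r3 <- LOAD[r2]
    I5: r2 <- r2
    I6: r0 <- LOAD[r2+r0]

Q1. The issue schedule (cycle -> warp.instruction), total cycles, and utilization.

cycle 0: W0.I0
cycle 1: W0.I1
cycle 2: W1.I0
cycle 3: W1.I1
cycle 4: W1.I2
cycle 5: W1.I3
cycle 6: W2.I0
cycle 7: W2.I1
cycle 8: W0.I2
cycle 9: idle
cycle 10: idle
cycle 11: idle
cycle 12: idle
cycle 13: idle
cycle 14: W2.I2
cycle 15: W2.I3
cycle 16: W2.I4
cycle 17: W2.I5
cycle 18: W2.I6

Answer: 19 cycles, utilization 14/19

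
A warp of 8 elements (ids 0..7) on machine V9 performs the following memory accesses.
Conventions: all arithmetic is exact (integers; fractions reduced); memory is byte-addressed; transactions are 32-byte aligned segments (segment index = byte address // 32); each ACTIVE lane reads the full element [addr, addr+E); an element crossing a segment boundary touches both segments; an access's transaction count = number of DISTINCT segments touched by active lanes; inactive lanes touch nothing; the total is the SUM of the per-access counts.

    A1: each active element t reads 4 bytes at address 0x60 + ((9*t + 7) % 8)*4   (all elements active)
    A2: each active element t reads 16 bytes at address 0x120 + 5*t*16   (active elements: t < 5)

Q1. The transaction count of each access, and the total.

A1: 1 transaction
A2: 5 transactions

Answer: 1,5; total 6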